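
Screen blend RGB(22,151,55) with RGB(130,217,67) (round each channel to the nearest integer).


Screen: C = 255 - (255-A)×(255-B)/255, rounded to nearest integer
R: 255 - (255-22)×(255-130)/255 = 255 - 29125/255 ≈ 255 - 114.216 = 140.784 → 141
G: 255 - (255-151)×(255-217)/255 = 255 - 3952/255 ≈ 255 - 15.498 = 239.502 → 240
B: 255 - (255-55)×(255-67)/255 = 255 - 37600/255 ≈ 255 - 147.451 = 107.549 → 108
= RGB(141, 240, 108)


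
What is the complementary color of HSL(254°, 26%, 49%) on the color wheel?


Complement = opposite side of color wheel = hue + 180°
H' = (254 + 180) mod 360 = 74°
S and L unchanged.
= HSL(74°, 26%, 49%)


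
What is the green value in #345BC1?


Color: #345BC1
R = 34 = 52
G = 5B = 91
B = C1 = 193
Green = 91


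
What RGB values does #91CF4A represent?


91 → 145 (R)
CF → 207 (G)
4A → 74 (B)
= RGB(145, 207, 74)


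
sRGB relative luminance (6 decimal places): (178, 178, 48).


Linearize each channel (sRGB transfer function): c = v/255; c_lin = c/12.92 if c ≤ 0.04045, else ((c+0.055)/1.055)^2.4
  R: 178/255 ≈ 0.698039 > 0.04045 → ((0.698039+0.055)/1.055)^2.4 ≈ 0.445201
  G: 178/255 ≈ 0.698039 > 0.04045 → ((0.698039+0.055)/1.055)^2.4 ≈ 0.445201
  B: 48/255 ≈ 0.188235 > 0.04045 → ((0.188235+0.055)/1.055)^2.4 ≈ 0.029557
R_lin = 0.445201, G_lin = 0.445201, B_lin = 0.029557
L = 0.2126×R + 0.7152×G + 0.0722×B
L = 0.2126×0.445201 + 0.7152×0.445201 + 0.0722×0.029557
L ≈ 0.415192


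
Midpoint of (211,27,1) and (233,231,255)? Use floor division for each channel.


Midpoint: each channel = ⌊(C₁+C₂)/2⌋
R: ⌊(211+233)/2⌋ = 222
G: ⌊(27+231)/2⌋ = 129
B: ⌊(1+255)/2⌋ = 128
= RGB(222, 129, 128)


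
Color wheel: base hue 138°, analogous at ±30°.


Base hue: 138°
Left analog: (138 - 30) mod 360 = 108°
Right analog: (138 + 30) mod 360 = 168°
Analogous hues = 108° and 168°


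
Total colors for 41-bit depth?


Colors = 2^bits = 2^41
= 2,199,023,255,552 colors


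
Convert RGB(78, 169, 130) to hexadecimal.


R = 78 → 4E (hex)
G = 169 → A9 (hex)
B = 130 → 82 (hex)
Hex = #4EA982


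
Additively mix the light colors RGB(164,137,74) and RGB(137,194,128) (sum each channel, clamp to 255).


Additive: each channel = min(255, C₁+C₂)
R: 164+137 = 301 → 255
G: 137+194 = 331 → 255
B: 74+128 = 202 → 202
= RGB(255, 255, 202)


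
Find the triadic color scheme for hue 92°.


Triadic: equally spaced at 120° intervals
H1 = 92°
H2 = (92 + 120) mod 360 = 212°
H3 = (92 + 240) mod 360 = 332°
Triadic = 92°, 212°, 332°


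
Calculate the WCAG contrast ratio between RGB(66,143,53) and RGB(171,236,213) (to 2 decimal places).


Linearize each sRGB channel c=v/255: c/12.92 if c ≤ 0.04045 else ((c+0.055)/1.055)^2.4
L = 0.2126×R_lin + 0.7152×G_lin + 0.0722×B_lin
Color 1 (66,143,53):
  R=66: 66/255≈0.2588 > 0.04045 → ((0.2588+0.055)/1.055)^2.4 ≈ 0.05448
  G=143: 143/255≈0.5608 > 0.04045 → ((0.5608+0.055)/1.055)^2.4 ≈ 0.27468
  B=53: 53/255≈0.2078 > 0.04045 → ((0.2078+0.055)/1.055)^2.4 ≈ 0.03560
  L1 = 0.2126×0.05448 + 0.7152×0.27468 + 0.0722×0.03560 ≈ 0.21060
Color 2 (171,236,213):
  R=171: 171/255≈0.6706 > 0.04045 → ((0.6706+0.055)/1.055)^2.4 ≈ 0.40724
  G=236: 236/255≈0.9255 > 0.04045 → ((0.9255+0.055)/1.055)^2.4 ≈ 0.83880
  B=213: 213/255≈0.8353 > 0.04045 → ((0.8353+0.055)/1.055)^2.4 ≈ 0.66539
  L2 = 0.2126×0.40724 + 0.7152×0.83880 + 0.0722×0.66539 ≈ 0.73453
Lighter = 0.73453, Darker = 0.21060
Ratio = (L_lighter + 0.05) / (L_darker + 0.05)
Ratio = (0.73453 + 0.05) / (0.21060 + 0.05) = 0.78453 / 0.26060 ≈ 3.0104
Ratio ≈ 3.01:1


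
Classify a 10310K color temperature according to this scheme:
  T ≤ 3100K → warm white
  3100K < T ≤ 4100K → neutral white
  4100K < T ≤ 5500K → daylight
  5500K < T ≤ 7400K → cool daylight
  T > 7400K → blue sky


Temperature: 10310K
10310K > 7400K → blue sky
Classification: blue sky


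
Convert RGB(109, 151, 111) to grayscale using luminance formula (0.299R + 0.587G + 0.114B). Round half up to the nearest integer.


Gray = 0.299×R + 0.587×G + 0.114×B
Gray = 0.299×109 + 0.587×151 + 0.114×111
Gray = 32.591 + 88.637 + 12.654
Gray = 133.882 → round half up → 134
Gray = 134


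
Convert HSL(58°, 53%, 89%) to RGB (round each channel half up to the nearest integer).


H=58°, S=0.53, L=0.89
C = (1-|2L-1|)×S = (1-|0.78|)×0.53 = 0.1166
H' = H/60 = 58/60 ≈ 0.9667; X = C×(1-|H' mod 2 - 1|) ≈ 0.1127
m = L - C/2 = 0.89 - 0.0583 = 0.8317
Sector ⌊H'⌋ = 0 → (R',G',B') = (0.1166, ≈0.1127, 0.0)
RGB = ((R'+m)×255, (G'+m)×255, (B'+m)×255) = (241.8165, 240.8254, 212.0835)
Round half up → RGB(242, 241, 212)


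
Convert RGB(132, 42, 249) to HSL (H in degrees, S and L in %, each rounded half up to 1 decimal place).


Normalize: R'=132/255≈0.5176, G'=42/255≈0.1647, B'=249/255≈0.9765
Max=249/255, Min=42/255, Δ=Max-Min=207/255
L = (Max+Min)/2 = (249+42)/510 = 291/510 = 0.57058… → L = 57.1%
L > 0.5 → S = Δ/(2-Max-Min) = 207/(510-249-42) = 207/219 = 0.94520… → S = 94.5%
(the 1/255 factors cancel in S and H, so raw channel differences can be used)
Max is B' → H = 60 × ((R-G)/Δ + 4) = 60 × ((132-42)/207 + 4)
  90/207 + 4 = 0.4347… + 4 = 4.4347…
  H = 60 × 4.4347… = 266.086…° → H = 266.1°
= HSL(266.1°, 94.5%, 57.1%)


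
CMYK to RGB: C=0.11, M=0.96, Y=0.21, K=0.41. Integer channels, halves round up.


R = 255 × (1-C) × (1-K) = 255 × 0.89 × 0.59 = 133.9005 → 134
G = 255 × (1-M) × (1-K) = 255 × 0.04 × 0.59 = 6.018 → 6
B = 255 × (1-Y) × (1-K) = 255 × 0.79 × 0.59 = 118.8555 → 119
= RGB(134, 6, 119)


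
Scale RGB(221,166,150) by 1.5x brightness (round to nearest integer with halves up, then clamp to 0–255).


Multiply each channel by 1.5, round half up, clamp to [0, 255]
R: 221×1.5 = 331.5 → round → 332 → clamp → 255
G: 166×1.5 = 249
B: 150×1.5 = 225
= RGB(255, 249, 225)


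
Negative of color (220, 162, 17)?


Invert: (255-R, 255-G, 255-B)
R: 255-220 = 35
G: 255-162 = 93
B: 255-17 = 238
= RGB(35, 93, 238)


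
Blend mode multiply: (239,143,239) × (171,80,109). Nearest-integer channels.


Multiply: C = A×B/255, rounded to nearest integer
R: 239×171/255 = 40869/255 ≈ 160.271 → 160
G: 143×80/255 = 11440/255 ≈ 44.863 → 45
B: 239×109/255 = 26051/255 ≈ 102.161 → 102
= RGB(160, 45, 102)


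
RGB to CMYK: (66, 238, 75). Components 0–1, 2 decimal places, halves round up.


R'=66/255≈0.2588, G'=238/255≈0.9333, B'=75/255≈0.2941
K = 1 - max(R',G',B') = 1 - 238/255 = 17/255 = 0.06666… → 0.07
(1-R'-K)/(1-K) simplifies to (max-R)/max with max = 238:
C = (238-66)/238 = 172/238 = 0.72268… → 0.72
M = (238-238)/238 = 0/238 = 0 → 0.00
Y = (238-75)/238 = 163/238 = 0.68487… → 0.68
= CMYK(0.72, 0.00, 0.68, 0.07)


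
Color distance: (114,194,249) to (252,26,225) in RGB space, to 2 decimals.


d = √[(R₁-R₂)² + (G₁-G₂)² + (B₁-B₂)²]
d = √[(114-252)² + (194-26)² + (249-225)²]
d = √[19044 + 28224 + 576]
d = √47844
d ≈ 218.73


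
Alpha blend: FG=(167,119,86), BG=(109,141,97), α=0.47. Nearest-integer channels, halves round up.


C = α×F + (1-α)×B, with 1-α = 0.53
R: 0.47×167 + 0.53×109 = 78.49 + 57.77 = 136.26 → 136
G: 0.47×119 + 0.53×141 = 55.93 + 74.73 = 130.66 → 131
B: 0.47×86 + 0.53×97 = 40.42 + 51.41 = 91.83 → 92
= RGB(136, 131, 92)


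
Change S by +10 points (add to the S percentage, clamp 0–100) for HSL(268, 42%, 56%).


Original S = 42%
Adjustment = +10 percentage points
New S = 42 + (10) = 52
Clamp to [0, 100] → 52
= HSL(268°, 52%, 56%)


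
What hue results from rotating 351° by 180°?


New hue = (H + rotation) mod 360
New hue = (351 + 180) mod 360
= 531 mod 360
= 171°


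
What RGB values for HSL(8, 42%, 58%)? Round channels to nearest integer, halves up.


H=8°, S=0.42, L=0.58
C = (1-|2L-1|)×S = (1-|0.16|)×0.42 = 0.3528
H' = H/60 = 8/60 ≈ 0.1333; X = C×(1-|H' mod 2 - 1|) = 0.04704
m = L - C/2 = 0.58 - 0.1764 = 0.4036
Sector ⌊H'⌋ = 0 → (R',G',B') = (0.3528, 0.04704, 0.0)
RGB = ((R'+m)×255, (G'+m)×255, (B'+m)×255) = (192.882, 114.9132, 102.918)
Round half up → RGB(193, 115, 103)


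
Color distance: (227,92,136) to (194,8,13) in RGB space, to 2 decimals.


d = √[(R₁-R₂)² + (G₁-G₂)² + (B₁-B₂)²]
d = √[(227-194)² + (92-8)² + (136-13)²]
d = √[1089 + 7056 + 15129]
d = √23274
d ≈ 152.56


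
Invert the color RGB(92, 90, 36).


Invert: (255-R, 255-G, 255-B)
R: 255-92 = 163
G: 255-90 = 165
B: 255-36 = 219
= RGB(163, 165, 219)


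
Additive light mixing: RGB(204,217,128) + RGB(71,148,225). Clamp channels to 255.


Additive: each channel = min(255, C₁+C₂)
R: 204+71 = 275 → 255
G: 217+148 = 365 → 255
B: 128+225 = 353 → 255
= RGB(255, 255, 255)


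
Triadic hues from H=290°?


Triadic: equally spaced at 120° intervals
H1 = 290°
H2 = (290 + 120) mod 360 = 50°
H3 = (290 + 240) mod 360 = 170°
Triadic = 290°, 50°, 170°


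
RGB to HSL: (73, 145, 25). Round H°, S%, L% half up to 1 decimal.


Normalize: R'=73/255≈0.2863, G'=145/255≈0.5686, B'=25/255≈0.0980
Max=145/255, Min=25/255, Δ=Max-Min=120/255
L = (Max+Min)/2 = (145+25)/510 = 170/510 = 0.33333… → L = 33.3%
L ≤ 0.5 → S = Δ/(Max+Min) = 120/(145+25) = 120/170 = 0.70588… → S = 70.6%
(the 1/255 factors cancel in S and H, so raw channel differences can be used)
Max is G' → H = 60 × ((B-R)/Δ + 2) = 60 × ((25-73)/120 + 2)
  -48/120 + 2 = -0.4 + 2 = 1.6
  H = 60 × 1.6 = 96° → H = 96.0°
= HSL(96.0°, 70.6%, 33.3%)


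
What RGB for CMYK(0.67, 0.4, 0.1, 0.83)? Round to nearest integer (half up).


R = 255 × (1-C) × (1-K) = 255 × 0.33 × 0.17 = 14.3055 → 14
G = 255 × (1-M) × (1-K) = 255 × 0.60 × 0.17 = 26.01 → 26
B = 255 × (1-Y) × (1-K) = 255 × 0.90 × 0.17 = 39.015 → 39
= RGB(14, 26, 39)


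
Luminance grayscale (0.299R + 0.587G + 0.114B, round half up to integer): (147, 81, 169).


Gray = 0.299×R + 0.587×G + 0.114×B
Gray = 0.299×147 + 0.587×81 + 0.114×169
Gray = 43.953 + 47.547 + 19.266
Gray = 110.766 → round half up → 111
Gray = 111


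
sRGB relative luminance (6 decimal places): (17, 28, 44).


Linearize each channel (sRGB transfer function): c = v/255; c_lin = c/12.92 if c ≤ 0.04045, else ((c+0.055)/1.055)^2.4
  R: 17/255 ≈ 0.066667 > 0.04045 → ((0.066667+0.055)/1.055)^2.4 ≈ 0.005605
  G: 28/255 ≈ 0.109804 > 0.04045 → ((0.109804+0.055)/1.055)^2.4 ≈ 0.011612
  B: 44/255 ≈ 0.172549 > 0.04045 → ((0.172549+0.055)/1.055)^2.4 ≈ 0.025187
R_lin = 0.005605, G_lin = 0.011612, B_lin = 0.025187
L = 0.2126×R + 0.7152×G + 0.0722×B
L = 0.2126×0.005605 + 0.7152×0.011612 + 0.0722×0.025187
L ≈ 0.011315


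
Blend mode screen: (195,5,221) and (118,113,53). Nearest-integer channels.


Screen: C = 255 - (255-A)×(255-B)/255, rounded to nearest integer
R: 255 - (255-195)×(255-118)/255 = 255 - 8220/255 ≈ 255 - 32.235 = 222.765 → 223
G: 255 - (255-5)×(255-113)/255 = 255 - 35500/255 ≈ 255 - 139.216 = 115.784 → 116
B: 255 - (255-221)×(255-53)/255 = 255 - 6868/255 ≈ 255 - 26.933 = 228.067 → 228
= RGB(223, 116, 228)


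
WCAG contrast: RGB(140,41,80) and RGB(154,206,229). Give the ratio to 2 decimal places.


Linearize each sRGB channel c=v/255: c/12.92 if c ≤ 0.04045 else ((c+0.055)/1.055)^2.4
L = 0.2126×R_lin + 0.7152×G_lin + 0.0722×B_lin
Color 1 (140,41,80):
  R=140: 140/255≈0.5490 > 0.04045 → ((0.5490+0.055)/1.055)^2.4 ≈ 0.26225
  G=41: 41/255≈0.1608 > 0.04045 → ((0.1608+0.055)/1.055)^2.4 ≈ 0.02217
  B=80: 80/255≈0.3137 > 0.04045 → ((0.3137+0.055)/1.055)^2.4 ≈ 0.08022
  L1 = 0.2126×0.26225 + 0.7152×0.02217 + 0.0722×0.08022 ≈ 0.07741
Color 2 (154,206,229):
  R=154: 154/255≈0.6039 > 0.04045 → ((0.6039+0.055)/1.055)^2.4 ≈ 0.32314
  G=206: 206/255≈0.8078 > 0.04045 → ((0.8078+0.055)/1.055)^2.4 ≈ 0.61721
  B=229: 229/255≈0.8980 > 0.04045 → ((0.8980+0.055)/1.055)^2.4 ≈ 0.78354
  L2 = 0.2126×0.32314 + 0.7152×0.61721 + 0.0722×0.78354 ≈ 0.56670
Lighter = 0.56670, Darker = 0.07741
Ratio = (L_lighter + 0.05) / (L_darker + 0.05)
Ratio = (0.56670 + 0.05) / (0.07741 + 0.05) = 0.61670 / 0.12741 ≈ 4.8404
Ratio ≈ 4.84:1


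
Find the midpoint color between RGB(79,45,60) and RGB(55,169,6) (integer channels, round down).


Midpoint: each channel = ⌊(C₁+C₂)/2⌋
R: ⌊(79+55)/2⌋ = 67
G: ⌊(45+169)/2⌋ = 107
B: ⌊(60+6)/2⌋ = 33
= RGB(67, 107, 33)


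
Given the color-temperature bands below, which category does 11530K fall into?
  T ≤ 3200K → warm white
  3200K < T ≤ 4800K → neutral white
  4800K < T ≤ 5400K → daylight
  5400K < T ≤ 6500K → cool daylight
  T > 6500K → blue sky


Temperature: 11530K
11530K > 6500K → blue sky
Classification: blue sky


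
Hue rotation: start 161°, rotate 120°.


New hue = (H + rotation) mod 360
New hue = (161 + 120) mod 360
= 281 mod 360
= 281°


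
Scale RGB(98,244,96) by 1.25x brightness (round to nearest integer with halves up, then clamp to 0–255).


Multiply each channel by 1.25, round half up, clamp to [0, 255]
R: 98×1.25 = 122.5 → round → 123
G: 244×1.25 = 305 → clamp → 255
B: 96×1.25 = 120
= RGB(123, 255, 120)


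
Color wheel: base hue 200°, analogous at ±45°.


Base hue: 200°
Left analog: (200 - 45) mod 360 = 155°
Right analog: (200 + 45) mod 360 = 245°
Analogous hues = 155° and 245°


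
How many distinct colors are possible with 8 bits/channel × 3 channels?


Total bits = 8 bits/channel × 3 channels = 24 bits
Distinct colors = 2^24
= 16,777,216 colors


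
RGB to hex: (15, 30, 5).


R = 15 → 0F (hex)
G = 30 → 1E (hex)
B = 5 → 05 (hex)
Hex = #0F1E05


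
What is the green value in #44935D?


Color: #44935D
R = 44 = 68
G = 93 = 147
B = 5D = 93
Green = 147


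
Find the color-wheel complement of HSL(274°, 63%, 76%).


Complement = opposite side of color wheel = hue + 180°
H' = (274 + 180) mod 360 = 94°
S and L unchanged.
= HSL(94°, 63%, 76%)


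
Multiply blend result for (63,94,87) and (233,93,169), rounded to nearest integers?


Multiply: C = A×B/255, rounded to nearest integer
R: 63×233/255 = 14679/255 ≈ 57.565 → 58
G: 94×93/255 = 8742/255 ≈ 34.282 → 34
B: 87×169/255 = 14703/255 ≈ 57.659 → 58
= RGB(58, 34, 58)


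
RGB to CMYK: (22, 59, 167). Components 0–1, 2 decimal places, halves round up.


R'=22/255≈0.0863, G'=59/255≈0.2314, B'=167/255≈0.6549
K = 1 - max(R',G',B') = 1 - 167/255 = 88/255 = 0.34509… → 0.35
(1-R'-K)/(1-K) simplifies to (max-R)/max with max = 167:
C = (167-22)/167 = 145/167 = 0.86826… → 0.87
M = (167-59)/167 = 108/167 = 0.64670… → 0.65
Y = (167-167)/167 = 0/167 = 0 → 0.00
= CMYK(0.87, 0.65, 0.00, 0.35)


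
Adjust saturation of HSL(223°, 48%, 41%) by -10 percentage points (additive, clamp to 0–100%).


Original S = 48%
Adjustment = -10 percentage points
New S = 48 + (-10) = 38
Clamp to [0, 100] → 38
= HSL(223°, 38%, 41%)


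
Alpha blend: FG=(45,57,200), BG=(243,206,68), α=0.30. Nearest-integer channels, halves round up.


C = α×F + (1-α)×B, with 1-α = 0.70
R: 0.30×45 + 0.70×243 = 13.50 + 170.10 = 183.60 → 184
G: 0.30×57 + 0.70×206 = 17.10 + 144.20 = 161.30 → 161
B: 0.30×200 + 0.70×68 = 60.00 + 47.60 = 107.60 → 108
= RGB(184, 161, 108)


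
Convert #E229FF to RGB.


E2 → 226 (R)
29 → 41 (G)
FF → 255 (B)
= RGB(226, 41, 255)


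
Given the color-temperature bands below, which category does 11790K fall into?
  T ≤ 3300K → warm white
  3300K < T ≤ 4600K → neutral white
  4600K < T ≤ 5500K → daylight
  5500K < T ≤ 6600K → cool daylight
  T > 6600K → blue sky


Temperature: 11790K
11790K > 6600K → blue sky
Classification: blue sky


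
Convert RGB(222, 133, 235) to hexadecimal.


R = 222 → DE (hex)
G = 133 → 85 (hex)
B = 235 → EB (hex)
Hex = #DE85EB


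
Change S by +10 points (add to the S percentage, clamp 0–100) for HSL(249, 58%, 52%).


Original S = 58%
Adjustment = +10 percentage points
New S = 58 + (10) = 68
Clamp to [0, 100] → 68
= HSL(249°, 68%, 52%)


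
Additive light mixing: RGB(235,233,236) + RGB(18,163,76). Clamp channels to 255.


Additive: each channel = min(255, C₁+C₂)
R: 235+18 = 253 → 253
G: 233+163 = 396 → 255
B: 236+76 = 312 → 255
= RGB(253, 255, 255)


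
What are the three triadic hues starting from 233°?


Triadic: equally spaced at 120° intervals
H1 = 233°
H2 = (233 + 120) mod 360 = 353°
H3 = (233 + 240) mod 360 = 113°
Triadic = 233°, 353°, 113°


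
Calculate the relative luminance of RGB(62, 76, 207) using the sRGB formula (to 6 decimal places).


Linearize each channel (sRGB transfer function): c = v/255; c_lin = c/12.92 if c ≤ 0.04045, else ((c+0.055)/1.055)^2.4
  R: 62/255 ≈ 0.243137 > 0.04045 → ((0.243137+0.055)/1.055)^2.4 ≈ 0.048172
  G: 76/255 ≈ 0.298039 > 0.04045 → ((0.298039+0.055)/1.055)^2.4 ≈ 0.072272
  B: 207/255 ≈ 0.811765 > 0.04045 → ((0.811765+0.055)/1.055)^2.4 ≈ 0.623960
R_lin = 0.048172, G_lin = 0.072272, B_lin = 0.623960
L = 0.2126×R + 0.7152×G + 0.0722×B
L = 0.2126×0.048172 + 0.7152×0.072272 + 0.0722×0.623960
L ≈ 0.106980


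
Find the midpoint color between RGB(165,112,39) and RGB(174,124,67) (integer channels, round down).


Midpoint: each channel = ⌊(C₁+C₂)/2⌋
R: ⌊(165+174)/2⌋ = 169
G: ⌊(112+124)/2⌋ = 118
B: ⌊(39+67)/2⌋ = 53
= RGB(169, 118, 53)


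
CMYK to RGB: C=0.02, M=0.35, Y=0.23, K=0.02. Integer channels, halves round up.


R = 255 × (1-C) × (1-K) = 255 × 0.98 × 0.98 = 244.902 → 245
G = 255 × (1-M) × (1-K) = 255 × 0.65 × 0.98 = 162.435 → 162
B = 255 × (1-Y) × (1-K) = 255 × 0.77 × 0.98 = 192.423 → 192
= RGB(245, 162, 192)


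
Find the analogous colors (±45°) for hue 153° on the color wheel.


Base hue: 153°
Left analog: (153 - 45) mod 360 = 108°
Right analog: (153 + 45) mod 360 = 198°
Analogous hues = 108° and 198°


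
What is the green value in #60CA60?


Color: #60CA60
R = 60 = 96
G = CA = 202
B = 60 = 96
Green = 202


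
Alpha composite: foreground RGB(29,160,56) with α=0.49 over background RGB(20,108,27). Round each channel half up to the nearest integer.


C = α×F + (1-α)×B, with 1-α = 0.51
R: 0.49×29 + 0.51×20 = 14.21 + 10.20 = 24.41 → 24
G: 0.49×160 + 0.51×108 = 78.40 + 55.08 = 133.48 → 133
B: 0.49×56 + 0.51×27 = 27.44 + 13.77 = 41.21 → 41
= RGB(24, 133, 41)


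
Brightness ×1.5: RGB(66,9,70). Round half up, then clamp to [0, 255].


Multiply each channel by 1.5, round half up, clamp to [0, 255]
R: 66×1.5 = 99
G: 9×1.5 = 13.5 → round → 14
B: 70×1.5 = 105
= RGB(99, 14, 105)


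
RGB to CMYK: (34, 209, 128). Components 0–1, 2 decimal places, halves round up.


R'=34/255≈0.1333, G'=209/255≈0.8196, B'=128/255≈0.5020
K = 1 - max(R',G',B') = 1 - 209/255 = 46/255 = 0.18039… → 0.18
(1-R'-K)/(1-K) simplifies to (max-R)/max with max = 209:
C = (209-34)/209 = 175/209 = 0.83732… → 0.84
M = (209-209)/209 = 0/209 = 0 → 0.00
Y = (209-128)/209 = 81/209 = 0.38755… → 0.39
= CMYK(0.84, 0.00, 0.39, 0.18)


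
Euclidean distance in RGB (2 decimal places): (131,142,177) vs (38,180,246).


d = √[(R₁-R₂)² + (G₁-G₂)² + (B₁-B₂)²]
d = √[(131-38)² + (142-180)² + (177-246)²]
d = √[8649 + 1444 + 4761]
d = √14854
d ≈ 121.88


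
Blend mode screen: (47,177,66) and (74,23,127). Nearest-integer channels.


Screen: C = 255 - (255-A)×(255-B)/255, rounded to nearest integer
R: 255 - (255-47)×(255-74)/255 = 255 - 37648/255 ≈ 255 - 147.639 = 107.361 → 107
G: 255 - (255-177)×(255-23)/255 = 255 - 18096/255 ≈ 255 - 70.965 = 184.035 → 184
B: 255 - (255-66)×(255-127)/255 = 255 - 24192/255 ≈ 255 - 94.871 = 160.129 → 160
= RGB(107, 184, 160)


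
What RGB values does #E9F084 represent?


E9 → 233 (R)
F0 → 240 (G)
84 → 132 (B)
= RGB(233, 240, 132)


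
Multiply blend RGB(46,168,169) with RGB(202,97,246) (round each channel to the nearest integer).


Multiply: C = A×B/255, rounded to nearest integer
R: 46×202/255 = 9292/255 ≈ 36.439 → 36
G: 168×97/255 = 16296/255 ≈ 63.906 → 64
B: 169×246/255 = 41574/255 ≈ 163.035 → 163
= RGB(36, 64, 163)


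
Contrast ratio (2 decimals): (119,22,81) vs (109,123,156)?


Linearize each sRGB channel c=v/255: c/12.92 if c ≤ 0.04045 else ((c+0.055)/1.055)^2.4
L = 0.2126×R_lin + 0.7152×G_lin + 0.0722×B_lin
Color 1 (119,22,81):
  R=119: 119/255≈0.4667 > 0.04045 → ((0.4667+0.055)/1.055)^2.4 ≈ 0.18447
  G=22: 22/255≈0.0863 > 0.04045 → ((0.0863+0.055)/1.055)^2.4 ≈ 0.00802
  B=81: 81/255≈0.3176 > 0.04045 → ((0.3176+0.055)/1.055)^2.4 ≈ 0.08228
  L1 = 0.2126×0.18447 + 0.7152×0.00802 + 0.0722×0.08228 ≈ 0.05090
Color 2 (109,123,156):
  R=109: 109/255≈0.4275 > 0.04045 → ((0.4275+0.055)/1.055)^2.4 ≈ 0.15293
  G=123: 123/255≈0.4824 > 0.04045 → ((0.4824+0.055)/1.055)^2.4 ≈ 0.19807
  B=156: 156/255≈0.6118 > 0.04045 → ((0.6118+0.055)/1.055)^2.4 ≈ 0.33245
  L2 = 0.2126×0.15293 + 0.7152×0.19807 + 0.0722×0.33245 ≈ 0.19817
Lighter = 0.19817, Darker = 0.05090
Ratio = (L_lighter + 0.05) / (L_darker + 0.05)
Ratio = (0.19817 + 0.05) / (0.05090 + 0.05) = 0.24817 / 0.10090 ≈ 2.4596
Ratio ≈ 2.46:1


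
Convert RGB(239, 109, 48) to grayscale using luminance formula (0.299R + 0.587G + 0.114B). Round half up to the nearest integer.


Gray = 0.299×R + 0.587×G + 0.114×B
Gray = 0.299×239 + 0.587×109 + 0.114×48
Gray = 71.461 + 63.983 + 5.472
Gray = 140.916 → round half up → 141
Gray = 141


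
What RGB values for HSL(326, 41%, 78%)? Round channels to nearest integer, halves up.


H=326°, S=0.41, L=0.78
C = (1-|2L-1|)×S = (1-|0.56|)×0.41 = 0.1804
H' = H/60 = 326/60 ≈ 5.4333; X = C×(1-|H' mod 2 - 1|) ≈ 0.1022
m = L - C/2 = 0.78 - 0.0902 = 0.6898
Sector ⌊H'⌋ = 5 → (R',G',B') = (0.1804, 0.0, ≈0.1022)
RGB = ((R'+m)×255, (G'+m)×255, (B'+m)×255) = (221.901, 175.899, 201.9668)
Round half up → RGB(222, 176, 202)


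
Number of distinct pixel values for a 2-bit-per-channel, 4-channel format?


Total bits = 2 bits/channel × 4 channels = 8 bits
Distinct pixel values = 2^8
= 256 pixel values


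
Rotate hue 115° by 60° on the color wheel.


New hue = (H + rotation) mod 360
New hue = (115 + 60) mod 360
= 175 mod 360
= 175°


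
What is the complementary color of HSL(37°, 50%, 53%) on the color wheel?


Complement = opposite side of color wheel = hue + 180°
H' = (37 + 180) mod 360 = 217°
S and L unchanged.
= HSL(217°, 50%, 53%)


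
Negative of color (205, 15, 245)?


Invert: (255-R, 255-G, 255-B)
R: 255-205 = 50
G: 255-15 = 240
B: 255-245 = 10
= RGB(50, 240, 10)


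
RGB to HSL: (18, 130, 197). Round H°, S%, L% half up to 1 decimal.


Normalize: R'=18/255≈0.0706, G'=130/255≈0.5098, B'=197/255≈0.7725
Max=197/255, Min=18/255, Δ=Max-Min=179/255
L = (Max+Min)/2 = (197+18)/510 = 215/510 = 0.42156… → L = 42.2%
L ≤ 0.5 → S = Δ/(Max+Min) = 179/(197+18) = 179/215 = 0.83255… → S = 83.3%
(the 1/255 factors cancel in S and H, so raw channel differences can be used)
Max is B' → H = 60 × ((R-G)/Δ + 4) = 60 × ((18-130)/179 + 4)
  -112/179 + 4 = -0.6256… + 4 = 3.3743…
  H = 60 × 3.3743… = 202.458…° → H = 202.5°
= HSL(202.5°, 83.3%, 42.2%)


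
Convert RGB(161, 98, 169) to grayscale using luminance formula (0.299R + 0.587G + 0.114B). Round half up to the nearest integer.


Gray = 0.299×R + 0.587×G + 0.114×B
Gray = 0.299×161 + 0.587×98 + 0.114×169
Gray = 48.139 + 57.526 + 19.266
Gray = 124.931 → round half up → 125
Gray = 125


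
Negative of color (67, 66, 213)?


Invert: (255-R, 255-G, 255-B)
R: 255-67 = 188
G: 255-66 = 189
B: 255-213 = 42
= RGB(188, 189, 42)


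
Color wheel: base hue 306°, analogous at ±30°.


Base hue: 306°
Left analog: (306 - 30) mod 360 = 276°
Right analog: (306 + 30) mod 360 = 336°
Analogous hues = 276° and 336°


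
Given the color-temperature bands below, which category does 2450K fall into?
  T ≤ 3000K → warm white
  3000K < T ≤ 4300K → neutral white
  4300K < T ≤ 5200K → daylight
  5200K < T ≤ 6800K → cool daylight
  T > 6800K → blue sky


Temperature: 2450K
2450K ≤ 3000K → warm white
Classification: warm white


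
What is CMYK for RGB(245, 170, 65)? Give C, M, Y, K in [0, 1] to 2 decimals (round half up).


R'=245/255≈0.9608, G'=170/255≈0.6667, B'=65/255≈0.2549
K = 1 - max(R',G',B') = 1 - 245/255 = 10/255 = 0.03921… → 0.04
(1-R'-K)/(1-K) simplifies to (max-R)/max with max = 245:
C = (245-245)/245 = 0/245 = 0 → 0.00
M = (245-170)/245 = 75/245 = 0.30612… → 0.31
Y = (245-65)/245 = 180/245 = 0.73469… → 0.73
= CMYK(0.00, 0.31, 0.73, 0.04)


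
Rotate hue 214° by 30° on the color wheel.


New hue = (H + rotation) mod 360
New hue = (214 + 30) mod 360
= 244 mod 360
= 244°


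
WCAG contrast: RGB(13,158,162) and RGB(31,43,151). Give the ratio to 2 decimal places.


Linearize each sRGB channel c=v/255: c/12.92 if c ≤ 0.04045 else ((c+0.055)/1.055)^2.4
L = 0.2126×R_lin + 0.7152×G_lin + 0.0722×B_lin
Color 1 (13,158,162):
  R=13: 13/255≈0.0510 > 0.04045 → ((0.0510+0.055)/1.055)^2.4 ≈ 0.00402
  G=158: 158/255≈0.6196 > 0.04045 → ((0.6196+0.055)/1.055)^2.4 ≈ 0.34191
  B=162: 162/255≈0.6353 > 0.04045 → ((0.6353+0.055)/1.055)^2.4 ≈ 0.36131
  L1 = 0.2126×0.00402 + 0.7152×0.34191 + 0.0722×0.36131 ≈ 0.27148
Color 2 (31,43,151):
  R=31: 31/255≈0.1216 > 0.04045 → ((0.1216+0.055)/1.055)^2.4 ≈ 0.01370
  G=43: 43/255≈0.1686 > 0.04045 → ((0.1686+0.055)/1.055)^2.4 ≈ 0.02416
  B=151: 151/255≈0.5922 > 0.04045 → ((0.5922+0.055)/1.055)^2.4 ≈ 0.30947
  L2 = 0.2126×0.01370 + 0.7152×0.02416 + 0.0722×0.30947 ≈ 0.04253
Lighter = 0.27148, Darker = 0.04253
Ratio = (L_lighter + 0.05) / (L_darker + 0.05)
Ratio = (0.27148 + 0.05) / (0.04253 + 0.05) = 0.32148 / 0.09253 ≈ 3.4742
Ratio ≈ 3.47:1


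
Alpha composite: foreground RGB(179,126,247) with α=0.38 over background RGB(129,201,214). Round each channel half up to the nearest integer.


C = α×F + (1-α)×B, with 1-α = 0.62
R: 0.38×179 + 0.62×129 = 68.02 + 79.98 = 148.00 → 148
G: 0.38×126 + 0.62×201 = 47.88 + 124.62 = 172.50 → 173
B: 0.38×247 + 0.62×214 = 93.86 + 132.68 = 226.54 → 227
= RGB(148, 173, 227)


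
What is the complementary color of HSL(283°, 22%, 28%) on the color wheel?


Complement = opposite side of color wheel = hue + 180°
H' = (283 + 180) mod 360 = 103°
S and L unchanged.
= HSL(103°, 22%, 28%)


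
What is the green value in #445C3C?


Color: #445C3C
R = 44 = 68
G = 5C = 92
B = 3C = 60
Green = 92


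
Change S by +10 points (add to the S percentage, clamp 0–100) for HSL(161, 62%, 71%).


Original S = 62%
Adjustment = +10 percentage points
New S = 62 + (10) = 72
Clamp to [0, 100] → 72
= HSL(161°, 72%, 71%)


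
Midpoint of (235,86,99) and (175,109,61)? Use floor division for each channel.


Midpoint: each channel = ⌊(C₁+C₂)/2⌋
R: ⌊(235+175)/2⌋ = 205
G: ⌊(86+109)/2⌋ = 97
B: ⌊(99+61)/2⌋ = 80
= RGB(205, 97, 80)


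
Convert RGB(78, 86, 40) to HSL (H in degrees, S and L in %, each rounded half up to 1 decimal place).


Normalize: R'=78/255≈0.3059, G'=86/255≈0.3373, B'=40/255≈0.1569
Max=86/255, Min=40/255, Δ=Max-Min=46/255
L = (Max+Min)/2 = (86+40)/510 = 126/510 = 0.24705… → L = 24.7%
L ≤ 0.5 → S = Δ/(Max+Min) = 46/(86+40) = 46/126 = 0.36507… → S = 36.5%
(the 1/255 factors cancel in S and H, so raw channel differences can be used)
Max is G' → H = 60 × ((B-R)/Δ + 2) = 60 × ((40-78)/46 + 2)
  -38/46 + 2 = -0.8260… + 2 = 1.1739…
  H = 60 × 1.1739… = 70.434…° → H = 70.4°
= HSL(70.4°, 36.5%, 24.7%)


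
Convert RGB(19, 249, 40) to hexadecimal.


R = 19 → 13 (hex)
G = 249 → F9 (hex)
B = 40 → 28 (hex)
Hex = #13F928


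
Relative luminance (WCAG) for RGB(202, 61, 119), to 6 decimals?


Linearize each channel (sRGB transfer function): c = v/255; c_lin = c/12.92 if c ≤ 0.04045, else ((c+0.055)/1.055)^2.4
  R: 202/255 ≈ 0.792157 > 0.04045 → ((0.792157+0.055)/1.055)^2.4 ≈ 0.590619
  G: 61/255 ≈ 0.239216 > 0.04045 → ((0.239216+0.055)/1.055)^2.4 ≈ 0.046665
  B: 119/255 ≈ 0.466667 > 0.04045 → ((0.466667+0.055)/1.055)^2.4 ≈ 0.184475
R_lin = 0.590619, G_lin = 0.046665, B_lin = 0.184475
L = 0.2126×R + 0.7152×G + 0.0722×B
L = 0.2126×0.590619 + 0.7152×0.046665 + 0.0722×0.184475
L ≈ 0.172260


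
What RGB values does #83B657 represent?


83 → 131 (R)
B6 → 182 (G)
57 → 87 (B)
= RGB(131, 182, 87)


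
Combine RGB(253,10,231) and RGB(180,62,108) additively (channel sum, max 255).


Additive: each channel = min(255, C₁+C₂)
R: 253+180 = 433 → 255
G: 10+62 = 72 → 72
B: 231+108 = 339 → 255
= RGB(255, 72, 255)


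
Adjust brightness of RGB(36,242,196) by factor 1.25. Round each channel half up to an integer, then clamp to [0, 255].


Multiply each channel by 1.25, round half up, clamp to [0, 255]
R: 36×1.25 = 45
G: 242×1.25 = 302.5 → round → 303 → clamp → 255
B: 196×1.25 = 245
= RGB(45, 255, 245)


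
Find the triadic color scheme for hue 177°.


Triadic: equally spaced at 120° intervals
H1 = 177°
H2 = (177 + 120) mod 360 = 297°
H3 = (177 + 240) mod 360 = 57°
Triadic = 177°, 297°, 57°


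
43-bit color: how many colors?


Colors = 2^bits = 2^43
= 8,796,093,022,208 colors


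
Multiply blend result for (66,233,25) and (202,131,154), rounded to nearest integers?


Multiply: C = A×B/255, rounded to nearest integer
R: 66×202/255 = 13332/255 ≈ 52.282 → 52
G: 233×131/255 = 30523/255 ≈ 119.698 → 120
B: 25×154/255 = 3850/255 ≈ 15.098 → 15
= RGB(52, 120, 15)


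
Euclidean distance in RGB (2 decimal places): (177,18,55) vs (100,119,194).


d = √[(R₁-R₂)² + (G₁-G₂)² + (B₁-B₂)²]
d = √[(177-100)² + (18-119)² + (55-194)²]
d = √[5929 + 10201 + 19321]
d = √35451
d ≈ 188.28


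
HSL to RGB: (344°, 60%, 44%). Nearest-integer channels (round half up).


H=344°, S=0.60, L=0.44
C = (1-|2L-1|)×S = (1-|-0.12|)×0.60 = 0.528
H' = H/60 = 344/60 ≈ 5.7333; X = C×(1-|H' mod 2 - 1|) = 0.1408
m = L - C/2 = 0.44 - 0.264 = 0.176
Sector ⌊H'⌋ = 5 → (R',G',B') = (0.528, 0.0, 0.1408)
RGB = ((R'+m)×255, (G'+m)×255, (B'+m)×255) = (179.52, 44.88, 80.784)
Round half up → RGB(180, 45, 81)


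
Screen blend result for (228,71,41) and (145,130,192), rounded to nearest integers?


Screen: C = 255 - (255-A)×(255-B)/255, rounded to nearest integer
R: 255 - (255-228)×(255-145)/255 = 255 - 2970/255 ≈ 255 - 11.647 = 243.353 → 243
G: 255 - (255-71)×(255-130)/255 = 255 - 23000/255 ≈ 255 - 90.196 = 164.804 → 165
B: 255 - (255-41)×(255-192)/255 = 255 - 13482/255 ≈ 255 - 52.871 = 202.129 → 202
= RGB(243, 165, 202)


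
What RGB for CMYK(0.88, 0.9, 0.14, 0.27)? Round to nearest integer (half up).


R = 255 × (1-C) × (1-K) = 255 × 0.12 × 0.73 = 22.338 → 22
G = 255 × (1-M) × (1-K) = 255 × 0.10 × 0.73 = 18.615 → 19
B = 255 × (1-Y) × (1-K) = 255 × 0.86 × 0.73 = 160.089 → 160
= RGB(22, 19, 160)


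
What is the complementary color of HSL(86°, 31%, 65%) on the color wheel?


Complement = opposite side of color wheel = hue + 180°
H' = (86 + 180) mod 360 = 266°
S and L unchanged.
= HSL(266°, 31%, 65%)


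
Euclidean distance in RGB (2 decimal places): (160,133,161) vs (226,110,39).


d = √[(R₁-R₂)² + (G₁-G₂)² + (B₁-B₂)²]
d = √[(160-226)² + (133-110)² + (161-39)²]
d = √[4356 + 529 + 14884]
d = √19769
d ≈ 140.60


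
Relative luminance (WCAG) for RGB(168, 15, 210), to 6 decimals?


Linearize each channel (sRGB transfer function): c = v/255; c_lin = c/12.92 if c ≤ 0.04045, else ((c+0.055)/1.055)^2.4
  R: 168/255 ≈ 0.658824 > 0.04045 → ((0.658824+0.055)/1.055)^2.4 ≈ 0.391572
  G: 15/255 ≈ 0.058824 > 0.04045 → ((0.058824+0.055)/1.055)^2.4 ≈ 0.004777
  B: 210/255 ≈ 0.823529 > 0.04045 → ((0.823529+0.055)/1.055)^2.4 ≈ 0.644480
R_lin = 0.391572, G_lin = 0.004777, B_lin = 0.644480
L = 0.2126×R + 0.7152×G + 0.0722×B
L = 0.2126×0.391572 + 0.7152×0.004777 + 0.0722×0.644480
L ≈ 0.133196


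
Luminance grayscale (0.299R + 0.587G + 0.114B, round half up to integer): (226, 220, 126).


Gray = 0.299×R + 0.587×G + 0.114×B
Gray = 0.299×226 + 0.587×220 + 0.114×126
Gray = 67.574 + 129.140 + 14.364
Gray = 211.078 → round half up → 211
Gray = 211


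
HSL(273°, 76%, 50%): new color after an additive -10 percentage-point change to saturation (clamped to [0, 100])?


Original S = 76%
Adjustment = -10 percentage points
New S = 76 + (-10) = 66
Clamp to [0, 100] → 66
= HSL(273°, 66%, 50%)


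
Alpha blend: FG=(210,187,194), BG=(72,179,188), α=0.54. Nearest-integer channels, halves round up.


C = α×F + (1-α)×B, with 1-α = 0.46
R: 0.54×210 + 0.46×72 = 113.40 + 33.12 = 146.52 → 147
G: 0.54×187 + 0.46×179 = 100.98 + 82.34 = 183.32 → 183
B: 0.54×194 + 0.46×188 = 104.76 + 86.48 = 191.24 → 191
= RGB(147, 183, 191)


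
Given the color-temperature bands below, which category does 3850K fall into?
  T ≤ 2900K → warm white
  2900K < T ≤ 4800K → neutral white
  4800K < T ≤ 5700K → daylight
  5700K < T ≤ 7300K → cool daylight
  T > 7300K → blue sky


Temperature: 3850K
2900K < 3850K ≤ 4800K → neutral white
Classification: neutral white


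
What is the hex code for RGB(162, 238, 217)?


R = 162 → A2 (hex)
G = 238 → EE (hex)
B = 217 → D9 (hex)
Hex = #A2EED9


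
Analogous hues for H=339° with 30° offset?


Base hue: 339°
Left analog: (339 - 30) mod 360 = 309°
Right analog: (339 + 30) mod 360 = 9°
Analogous hues = 309° and 9°


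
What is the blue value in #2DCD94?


Color: #2DCD94
R = 2D = 45
G = CD = 205
B = 94 = 148
Blue = 148


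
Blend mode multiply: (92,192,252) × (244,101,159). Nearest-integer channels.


Multiply: C = A×B/255, rounded to nearest integer
R: 92×244/255 = 22448/255 ≈ 88.031 → 88
G: 192×101/255 = 19392/255 ≈ 76.047 → 76
B: 252×159/255 = 40068/255 ≈ 157.129 → 157
= RGB(88, 76, 157)


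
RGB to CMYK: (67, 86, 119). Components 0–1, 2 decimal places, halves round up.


R'=67/255≈0.2627, G'=86/255≈0.3373, B'=119/255≈0.4667
K = 1 - max(R',G',B') = 1 - 119/255 = 136/255 = 0.53333… → 0.53
(1-R'-K)/(1-K) simplifies to (max-R)/max with max = 119:
C = (119-67)/119 = 52/119 = 0.43697… → 0.44
M = (119-86)/119 = 33/119 = 0.27731… → 0.28
Y = (119-119)/119 = 0/119 = 0 → 0.00
= CMYK(0.44, 0.28, 0.00, 0.53)


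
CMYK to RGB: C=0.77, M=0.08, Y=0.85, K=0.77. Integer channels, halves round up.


R = 255 × (1-C) × (1-K) = 255 × 0.23 × 0.23 = 13.4895 → 13
G = 255 × (1-M) × (1-K) = 255 × 0.92 × 0.23 = 53.958 → 54
B = 255 × (1-Y) × (1-K) = 255 × 0.15 × 0.23 = 8.7975 → 9
= RGB(13, 54, 9)


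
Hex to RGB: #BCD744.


BC → 188 (R)
D7 → 215 (G)
44 → 68 (B)
= RGB(188, 215, 68)


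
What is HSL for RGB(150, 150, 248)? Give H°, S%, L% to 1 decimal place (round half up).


Normalize: R'=150/255≈0.5882, G'=150/255≈0.5882, B'=248/255≈0.9725
Max=248/255, Min=150/255, Δ=Max-Min=98/255
L = (Max+Min)/2 = (248+150)/510 = 398/510 = 0.78039… → L = 78.0%
L > 0.5 → S = Δ/(2-Max-Min) = 98/(510-248-150) = 98/112 = 0.875 → S = 87.5%
(the 1/255 factors cancel in S and H, so raw channel differences can be used)
Max is B' → H = 60 × ((R-G)/Δ + 4) = 60 × ((150-150)/98 + 4)
  0/98 + 4 = 0 + 4 = 4
  H = 60 × 4 = 240° → H = 240.0°
= HSL(240.0°, 87.5%, 78.0%)


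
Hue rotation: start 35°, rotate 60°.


New hue = (H + rotation) mod 360
New hue = (35 + 60) mod 360
= 95 mod 360
= 95°


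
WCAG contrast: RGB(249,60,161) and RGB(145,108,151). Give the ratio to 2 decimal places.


Linearize each sRGB channel c=v/255: c/12.92 if c ≤ 0.04045 else ((c+0.055)/1.055)^2.4
L = 0.2126×R_lin + 0.7152×G_lin + 0.0722×B_lin
Color 1 (249,60,161):
  R=249: 249/255≈0.9765 > 0.04045 → ((0.9765+0.055)/1.055)^2.4 ≈ 0.94731
  G=60: 60/255≈0.2353 > 0.04045 → ((0.2353+0.055)/1.055)^2.4 ≈ 0.04519
  B=161: 161/255≈0.6314 > 0.04045 → ((0.6314+0.055)/1.055)^2.4 ≈ 0.35640
  L1 = 0.2126×0.94731 + 0.7152×0.04519 + 0.0722×0.35640 ≈ 0.25945
Color 2 (145,108,151):
  R=145: 145/255≈0.5686 > 0.04045 → ((0.5686+0.055)/1.055)^2.4 ≈ 0.28315
  G=108: 108/255≈0.4235 > 0.04045 → ((0.4235+0.055)/1.055)^2.4 ≈ 0.14996
  B=151: 151/255≈0.5922 > 0.04045 → ((0.5922+0.055)/1.055)^2.4 ≈ 0.30947
  L2 = 0.2126×0.28315 + 0.7152×0.14996 + 0.0722×0.30947 ≈ 0.18979
Lighter = 0.25945, Darker = 0.18979
Ratio = (L_lighter + 0.05) / (L_darker + 0.05)
Ratio = (0.25945 + 0.05) / (0.18979 + 0.05) = 0.30945 / 0.23979 ≈ 1.2905
Ratio ≈ 1.29:1


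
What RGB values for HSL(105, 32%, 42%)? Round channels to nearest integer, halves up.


H=105°, S=0.32, L=0.42
C = (1-|2L-1|)×S = (1-|-0.16|)×0.32 = 0.2688
H' = H/60 = 105/60 ≈ 1.7500; X = C×(1-|H' mod 2 - 1|) = 0.0672
m = L - C/2 = 0.42 - 0.1344 = 0.2856
Sector ⌊H'⌋ = 1 → (R',G',B') = (0.0672, 0.2688, 0.0)
RGB = ((R'+m)×255, (G'+m)×255, (B'+m)×255) = (89.964, 141.372, 72.828)
Round half up → RGB(90, 141, 73)


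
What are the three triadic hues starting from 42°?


Triadic: equally spaced at 120° intervals
H1 = 42°
H2 = (42 + 120) mod 360 = 162°
H3 = (42 + 240) mod 360 = 282°
Triadic = 42°, 162°, 282°


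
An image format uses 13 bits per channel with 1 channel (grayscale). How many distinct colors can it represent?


Total bits = 13 bits/channel × 1 channels = 13 bits
Distinct colors = 2^13
= 8,192 colors


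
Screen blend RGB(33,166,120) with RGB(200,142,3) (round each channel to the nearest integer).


Screen: C = 255 - (255-A)×(255-B)/255, rounded to nearest integer
R: 255 - (255-33)×(255-200)/255 = 255 - 12210/255 ≈ 255 - 47.882 = 207.118 → 207
G: 255 - (255-166)×(255-142)/255 = 255 - 10057/255 ≈ 255 - 39.439 = 215.561 → 216
B: 255 - (255-120)×(255-3)/255 = 255 - 34020/255 ≈ 255 - 133.412 = 121.588 → 122
= RGB(207, 216, 122)


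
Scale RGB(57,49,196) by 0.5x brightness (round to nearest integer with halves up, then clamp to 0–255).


Multiply each channel by 0.5, round half up, clamp to [0, 255]
R: 57×0.5 = 28.5 → round → 29
G: 49×0.5 = 24.5 → round → 25
B: 196×0.5 = 98
= RGB(29, 25, 98)


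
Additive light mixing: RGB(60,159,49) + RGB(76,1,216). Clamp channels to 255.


Additive: each channel = min(255, C₁+C₂)
R: 60+76 = 136 → 136
G: 159+1 = 160 → 160
B: 49+216 = 265 → 255
= RGB(136, 160, 255)


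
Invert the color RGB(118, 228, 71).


Invert: (255-R, 255-G, 255-B)
R: 255-118 = 137
G: 255-228 = 27
B: 255-71 = 184
= RGB(137, 27, 184)


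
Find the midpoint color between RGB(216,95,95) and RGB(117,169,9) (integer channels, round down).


Midpoint: each channel = ⌊(C₁+C₂)/2⌋
R: ⌊(216+117)/2⌋ = 166
G: ⌊(95+169)/2⌋ = 132
B: ⌊(95+9)/2⌋ = 52
= RGB(166, 132, 52)


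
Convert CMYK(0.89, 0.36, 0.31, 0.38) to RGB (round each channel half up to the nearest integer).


R = 255 × (1-C) × (1-K) = 255 × 0.11 × 0.62 = 17.391 → 17
G = 255 × (1-M) × (1-K) = 255 × 0.64 × 0.62 = 101.184 → 101
B = 255 × (1-Y) × (1-K) = 255 × 0.69 × 0.62 = 109.089 → 109
= RGB(17, 101, 109)


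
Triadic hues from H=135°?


Triadic: equally spaced at 120° intervals
H1 = 135°
H2 = (135 + 120) mod 360 = 255°
H3 = (135 + 240) mod 360 = 15°
Triadic = 135°, 255°, 15°


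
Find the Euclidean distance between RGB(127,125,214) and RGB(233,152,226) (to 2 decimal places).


d = √[(R₁-R₂)² + (G₁-G₂)² + (B₁-B₂)²]
d = √[(127-233)² + (125-152)² + (214-226)²]
d = √[11236 + 729 + 144]
d = √12109
d ≈ 110.04
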